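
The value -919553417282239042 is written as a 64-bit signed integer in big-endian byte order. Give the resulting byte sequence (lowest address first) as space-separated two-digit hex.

Two's complement of -919553417282239042 in 64 bits: 919553417282239042 = 0x0CC2E8F6051ABA42; invert → 0xF33D1709FAE545BD; add 1 → 0xF33D1709FAE545BE.
Split into bytes (most-significant first): F3 3D 17 09 FA E5 45 BE.
Big-endian stores the most-significant byte at the lowest address.
So the memory order matches the most-significant-first order: F3 3D 17 09 FA E5 45 BE.

F3 3D 17 09 FA E5 45 BE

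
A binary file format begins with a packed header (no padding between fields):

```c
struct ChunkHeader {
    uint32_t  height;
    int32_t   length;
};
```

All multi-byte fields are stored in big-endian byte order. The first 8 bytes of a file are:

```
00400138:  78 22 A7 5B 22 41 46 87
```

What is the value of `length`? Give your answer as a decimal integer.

574703239

`length` follows `height` (4 bytes), so it starts at byte offset 4 and occupies 4 bytes.
Bytes at offsets 4..7: 22 41 46 87.
Big-endian stores the most-significant byte at the lowest address.
The bytes are already most-significant first: 0x22414687.
0x22414687 = 574703239.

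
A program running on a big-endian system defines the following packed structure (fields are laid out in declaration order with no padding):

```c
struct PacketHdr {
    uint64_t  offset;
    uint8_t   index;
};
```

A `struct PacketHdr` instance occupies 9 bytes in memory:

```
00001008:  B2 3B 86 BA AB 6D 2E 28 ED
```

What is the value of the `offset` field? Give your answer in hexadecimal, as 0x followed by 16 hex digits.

`offset` is the first field, at byte offset 0, occupying 8 bytes.
Bytes at offsets 0..7: B2 3B 86 BA AB 6D 2E 28.
Big-endian stores the most-significant byte at the lowest address.
The bytes are already most-significant first: 0xB23B86BAAB6D2E28.

0xB23B86BAAB6D2E28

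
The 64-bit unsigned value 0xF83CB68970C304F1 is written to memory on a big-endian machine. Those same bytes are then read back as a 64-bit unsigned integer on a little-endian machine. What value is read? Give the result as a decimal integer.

17367220951161650424

Stored big-endian, the bytes at ascending addresses are F8 3C B6 89 70 C3 04 F1.
Read back as little-endian, the first byte is least significant, giving 0xF104C37089B63CF8.
0xF104C37089B63CF8 = 17367220951161650424.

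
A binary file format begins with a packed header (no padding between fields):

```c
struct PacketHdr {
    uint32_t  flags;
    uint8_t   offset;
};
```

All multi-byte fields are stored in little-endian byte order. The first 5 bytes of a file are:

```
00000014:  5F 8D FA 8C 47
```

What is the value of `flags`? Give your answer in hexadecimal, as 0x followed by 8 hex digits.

0x8CFA8D5F

`flags` is the first field, at byte offset 0, occupying 4 bytes.
Bytes at offsets 0..3: 5F 8D FA 8C.
Little-endian: lowest address holds the least-significant byte.
Reassemble most-significant byte first: 8C FA 8D 5F → 0x8CFA8D5F.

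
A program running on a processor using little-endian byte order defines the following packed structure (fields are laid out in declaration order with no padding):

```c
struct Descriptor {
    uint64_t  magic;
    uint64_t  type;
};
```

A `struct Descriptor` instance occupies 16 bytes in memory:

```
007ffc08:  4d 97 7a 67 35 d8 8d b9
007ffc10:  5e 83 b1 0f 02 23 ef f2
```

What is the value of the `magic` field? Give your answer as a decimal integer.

13370580592613824333

`magic` is the first field, at byte offset 0, occupying 8 bytes.
Bytes at offsets 0..7: 4D 97 7A 67 35 D8 8D B9.
Little-endian: lowest address holds the least-significant byte.
Reassemble most-significant byte first: B9 8D D8 35 67 7A 97 4D → 0xB98DD835677A974D.
0xB98DD835677A974D = 13370580592613824333.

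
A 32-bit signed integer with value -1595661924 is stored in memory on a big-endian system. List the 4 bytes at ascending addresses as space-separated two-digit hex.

Two's complement of -1595661924 in 32 bits: 1595661924 = 0x5F1BDE64; invert → 0xA0E4219B; add 1 → 0xA0E4219C.
Split into bytes (most-significant first): A0 E4 21 9C.
Big-endian: lowest address holds the most-significant byte.
So the memory order matches the most-significant-first order: A0 E4 21 9C.

A0 E4 21 9C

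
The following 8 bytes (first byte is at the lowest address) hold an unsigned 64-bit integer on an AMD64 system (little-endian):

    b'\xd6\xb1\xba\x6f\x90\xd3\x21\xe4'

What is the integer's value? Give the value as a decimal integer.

Little-endian stores the least-significant byte at the lowest address.
Reassemble most-significant byte first: E4 21 D3 90 6F BA B1 D6 → 0xE421D3906FBAB1D6.
0xE421D3906FBAB1D6 = 16438652732182278614.

16438652732182278614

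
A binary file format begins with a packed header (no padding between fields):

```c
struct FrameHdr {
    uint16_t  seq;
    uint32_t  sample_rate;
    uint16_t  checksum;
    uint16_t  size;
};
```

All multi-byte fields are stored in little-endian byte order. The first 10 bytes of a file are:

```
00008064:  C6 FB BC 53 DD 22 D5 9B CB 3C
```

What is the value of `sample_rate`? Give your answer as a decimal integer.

584930236

`sample_rate` follows `seq` (2 bytes), so it starts at byte offset 2 and occupies 4 bytes.
Bytes at offsets 2..5: BC 53 DD 22.
Little-endian stores the least-significant byte at the lowest address.
Reassemble most-significant byte first: 22 DD 53 BC → 0x22DD53BC.
0x22DD53BC = 584930236.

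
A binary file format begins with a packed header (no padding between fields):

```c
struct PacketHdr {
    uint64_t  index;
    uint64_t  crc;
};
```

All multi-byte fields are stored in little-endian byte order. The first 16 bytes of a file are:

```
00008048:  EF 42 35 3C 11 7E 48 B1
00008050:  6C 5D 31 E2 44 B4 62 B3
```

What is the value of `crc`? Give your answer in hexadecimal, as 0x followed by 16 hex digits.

0xB362B444E2315D6C

`crc` follows `index` (8 bytes), so it starts at byte offset 8 and occupies 8 bytes.
Bytes at offsets 8..15: 6C 5D 31 E2 44 B4 62 B3.
Little-endian stores the least-significant byte at the lowest address.
Reassemble most-significant byte first: B3 62 B4 44 E2 31 5D 6C → 0xB362B444E2315D6C.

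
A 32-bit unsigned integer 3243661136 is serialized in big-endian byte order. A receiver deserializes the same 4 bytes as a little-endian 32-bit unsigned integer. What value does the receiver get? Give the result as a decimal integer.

3243661136 in 32-bit hexadecimal is 0xC1565750.
Stored big-endian, the bytes at ascending addresses are C1 56 57 50.
Read back as little-endian, the first byte is least significant, giving 0x505756C1.
0x505756C1 = 1347901121.

1347901121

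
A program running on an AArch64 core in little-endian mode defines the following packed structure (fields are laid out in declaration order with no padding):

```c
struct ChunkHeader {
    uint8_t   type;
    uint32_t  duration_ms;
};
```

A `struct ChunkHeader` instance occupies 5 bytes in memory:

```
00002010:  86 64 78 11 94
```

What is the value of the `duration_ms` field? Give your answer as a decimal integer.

`duration_ms` follows `type` (1 byte), so it starts at byte offset 1 and occupies 4 bytes.
Bytes at offsets 1..4: 64 78 11 94.
Little-endian stores the least-significant byte at the lowest address.
Reassemble most-significant byte first: 94 11 78 64 → 0x94117864.
0x94117864 = 2484172900.

2484172900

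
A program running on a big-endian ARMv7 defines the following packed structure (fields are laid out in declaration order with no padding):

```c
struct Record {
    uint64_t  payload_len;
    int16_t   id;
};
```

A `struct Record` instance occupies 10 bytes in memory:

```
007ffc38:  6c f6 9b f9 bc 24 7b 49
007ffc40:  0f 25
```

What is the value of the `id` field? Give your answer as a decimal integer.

3877

`id` follows `payload_len` (8 bytes), so it starts at byte offset 8 and occupies 2 bytes.
Bytes at offsets 8..9: 0F 25.
Big-endian: lowest address holds the most-significant byte.
The bytes are already most-significant first: 0x0F25.
0x0F25 = 3877.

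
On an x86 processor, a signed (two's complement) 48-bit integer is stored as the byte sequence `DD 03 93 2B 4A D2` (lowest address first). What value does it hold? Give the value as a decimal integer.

Little-endian: lowest address holds the least-significant byte.
Reassemble most-significant byte first: D2 4A 2B 93 03 DD → 0xD24A2B9303DD.
Top bit is set, so as a signed 48-bit value this is 0xD24A2B9303DD − 2^48 = -50258976242723.

-50258976242723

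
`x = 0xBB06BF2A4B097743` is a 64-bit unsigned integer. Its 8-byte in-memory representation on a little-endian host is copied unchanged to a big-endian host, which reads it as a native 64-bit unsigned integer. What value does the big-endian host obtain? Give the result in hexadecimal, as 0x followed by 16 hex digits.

Stored little-endian, the bytes at ascending addresses are 43 77 09 4B 2A BF 06 BB.
Read back as big-endian, the last byte is least significant, giving 0x4377094B2ABF06BB.

0x4377094B2ABF06BB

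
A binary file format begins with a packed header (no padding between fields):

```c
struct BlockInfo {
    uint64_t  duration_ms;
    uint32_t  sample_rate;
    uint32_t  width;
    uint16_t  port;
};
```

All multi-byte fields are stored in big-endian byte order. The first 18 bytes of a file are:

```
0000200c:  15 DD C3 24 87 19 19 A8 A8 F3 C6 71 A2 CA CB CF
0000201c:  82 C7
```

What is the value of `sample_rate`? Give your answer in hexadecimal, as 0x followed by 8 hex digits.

`sample_rate` follows `duration_ms` (8 bytes), so it starts at byte offset 8 and occupies 4 bytes.
Bytes at offsets 8..11: A8 F3 C6 71.
Big-endian stores the most-significant byte at the lowest address.
The bytes are already most-significant first: 0xA8F3C671.

0xA8F3C671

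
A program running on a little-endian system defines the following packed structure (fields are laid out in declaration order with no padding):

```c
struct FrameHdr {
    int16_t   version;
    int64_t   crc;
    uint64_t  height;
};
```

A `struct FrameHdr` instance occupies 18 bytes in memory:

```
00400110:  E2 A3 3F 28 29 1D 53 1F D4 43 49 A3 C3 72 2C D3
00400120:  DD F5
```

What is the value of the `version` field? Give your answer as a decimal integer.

`version` is the first field, at byte offset 0, occupying 2 bytes.
Bytes at offsets 0..1: E2 A3.
Little-endian stores the least-significant byte at the lowest address.
Reassemble most-significant byte first: A3 E2 → 0xA3E2.
Top bit is set, so as a signed 16-bit value this is 0xA3E2 − 2^16 = -23582.

-23582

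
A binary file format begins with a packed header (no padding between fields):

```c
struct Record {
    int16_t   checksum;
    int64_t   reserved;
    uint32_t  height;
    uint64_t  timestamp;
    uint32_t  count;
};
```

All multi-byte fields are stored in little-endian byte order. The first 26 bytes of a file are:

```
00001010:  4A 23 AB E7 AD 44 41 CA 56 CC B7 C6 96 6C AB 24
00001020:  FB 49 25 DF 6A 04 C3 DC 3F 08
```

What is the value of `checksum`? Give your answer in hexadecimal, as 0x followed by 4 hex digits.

0x234A

`checksum` is the first field, at byte offset 0, occupying 2 bytes.
Bytes at offsets 0..1: 4A 23.
Little-endian: lowest address holds the least-significant byte.
Reassemble most-significant byte first: 23 4A → 0x234A.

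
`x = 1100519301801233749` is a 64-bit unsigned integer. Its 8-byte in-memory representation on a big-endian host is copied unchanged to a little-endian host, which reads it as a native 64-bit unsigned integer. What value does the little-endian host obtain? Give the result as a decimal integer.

1100519301801233749 in 64-bit hexadecimal is 0x0F45D4796452CD55.
Stored big-endian, the bytes at ascending addresses are 0F 45 D4 79 64 52 CD 55.
Read back as little-endian, the first byte is least significant, giving 0x55CD526479D4450F.
0x55CD526479D4450F = 6182688454943720719.

6182688454943720719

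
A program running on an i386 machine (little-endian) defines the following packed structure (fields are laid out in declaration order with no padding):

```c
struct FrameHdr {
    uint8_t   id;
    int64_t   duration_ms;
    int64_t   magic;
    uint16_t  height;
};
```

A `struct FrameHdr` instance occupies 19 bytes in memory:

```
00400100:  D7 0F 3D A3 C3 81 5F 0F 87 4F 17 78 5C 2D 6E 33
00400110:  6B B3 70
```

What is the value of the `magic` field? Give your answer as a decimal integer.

7724638926974490447

`magic` follows `id` (1 B), `duration_ms` (8 B), so it starts at offset 1 + 8 = 9 and occupies 8 bytes.
Bytes at offsets 9..16: 4F 17 78 5C 2D 6E 33 6B.
Little-endian stores the least-significant byte at the lowest address.
Reassemble most-significant byte first: 6B 33 6E 2D 5C 78 17 4F → 0x6B336E2D5C78174F.
0x6B336E2D5C78174F = 7724638926974490447.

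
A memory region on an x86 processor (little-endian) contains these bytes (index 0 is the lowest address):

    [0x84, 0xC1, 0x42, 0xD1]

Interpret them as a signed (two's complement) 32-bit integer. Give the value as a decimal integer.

In little-endian order the low byte comes first in memory.
Reassemble most-significant byte first: D1 42 C1 84 → 0xD142C184.
Top bit is set, so as a signed 32-bit value this is 0xD142C184 − 2^32 = -784154236.

-784154236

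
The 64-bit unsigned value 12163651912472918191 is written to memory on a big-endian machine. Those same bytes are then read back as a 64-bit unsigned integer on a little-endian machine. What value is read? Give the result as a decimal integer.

12163651912472918191 in 64-bit hexadecimal is 0xA8CDF8F7F672F8AF.
Stored big-endian, the bytes at ascending addresses are A8 CD F8 F7 F6 72 F8 AF.
Read back as little-endian, the first byte is least significant, giving 0xAFF872F6F7F8CDA8.
0xAFF872F6F7F8CDA8 = 12680011155909430696.

12680011155909430696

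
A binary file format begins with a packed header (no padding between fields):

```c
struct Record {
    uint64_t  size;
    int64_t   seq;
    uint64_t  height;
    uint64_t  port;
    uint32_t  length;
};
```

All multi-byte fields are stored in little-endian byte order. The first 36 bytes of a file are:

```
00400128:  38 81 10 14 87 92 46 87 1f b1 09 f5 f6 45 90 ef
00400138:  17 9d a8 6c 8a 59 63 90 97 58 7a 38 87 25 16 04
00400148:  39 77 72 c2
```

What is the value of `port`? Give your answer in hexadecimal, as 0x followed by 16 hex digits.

`port` follows `size` (8 B), `seq` (8 B), `height` (8 B), so it starts at offset 8 + 8 + 8 = 24 and occupies 8 bytes.
Bytes at offsets 24..31: 97 58 7A 38 87 25 16 04.
In little-endian order the low byte comes first in memory.
Reassemble most-significant byte first: 04 16 25 87 38 7A 58 97 → 0x04162587387A5897.

0x04162587387A5897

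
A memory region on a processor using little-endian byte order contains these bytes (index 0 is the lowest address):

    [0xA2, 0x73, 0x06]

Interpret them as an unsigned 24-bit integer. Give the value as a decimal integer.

422818

Little-endian stores the least-significant byte at the lowest address.
Reassemble most-significant byte first: 06 73 A2 → 0x0673A2.
0x0673A2 = 422818.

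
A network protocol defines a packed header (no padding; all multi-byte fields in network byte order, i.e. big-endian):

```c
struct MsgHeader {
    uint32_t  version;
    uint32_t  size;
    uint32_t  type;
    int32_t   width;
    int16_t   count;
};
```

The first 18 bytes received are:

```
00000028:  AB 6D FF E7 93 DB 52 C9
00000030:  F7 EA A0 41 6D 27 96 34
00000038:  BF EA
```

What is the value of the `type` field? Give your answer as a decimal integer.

4159348801

`type` follows `version` (4 B), `size` (4 B), so it starts at offset 4 + 4 = 8 and occupies 4 bytes.
Bytes at offsets 8..11: F7 EA A0 41.
Big-endian stores the most-significant byte at the lowest address.
The bytes are already most-significant first: 0xF7EAA041.
0xF7EAA041 = 4159348801.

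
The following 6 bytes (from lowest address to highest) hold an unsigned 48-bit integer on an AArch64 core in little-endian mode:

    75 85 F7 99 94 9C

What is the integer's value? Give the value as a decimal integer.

172162052228469

Little-endian stores the least-significant byte at the lowest address.
Reassemble most-significant byte first: 9C 94 99 F7 85 75 → 0x9C9499F78575.
0x9C9499F78575 = 172162052228469.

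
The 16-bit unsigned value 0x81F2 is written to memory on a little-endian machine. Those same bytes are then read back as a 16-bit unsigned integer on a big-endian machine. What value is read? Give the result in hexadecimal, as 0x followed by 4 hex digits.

0xF281

Stored little-endian, the bytes at ascending addresses are F2 81.
Read back as big-endian, the last byte is least significant, giving 0xF281.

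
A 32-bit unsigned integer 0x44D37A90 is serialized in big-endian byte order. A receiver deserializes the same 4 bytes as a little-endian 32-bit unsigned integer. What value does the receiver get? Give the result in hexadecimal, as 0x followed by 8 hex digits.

Stored big-endian, the bytes at ascending addresses are 44 D3 7A 90.
Read back as little-endian, the first byte is least significant, giving 0x907AD344.

0x907AD344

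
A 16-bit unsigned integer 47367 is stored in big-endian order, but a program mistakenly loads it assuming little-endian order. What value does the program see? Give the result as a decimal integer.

1977

47367 in 16-bit hexadecimal is 0xB907.
Stored big-endian, the bytes at ascending addresses are B9 07.
Read back as little-endian, the first byte is least significant, giving 0x07B9.
0x07B9 = 1977.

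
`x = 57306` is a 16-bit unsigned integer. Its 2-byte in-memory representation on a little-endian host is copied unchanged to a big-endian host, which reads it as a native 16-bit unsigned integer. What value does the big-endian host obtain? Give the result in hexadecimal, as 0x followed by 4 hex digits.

57306 in 16-bit hexadecimal is 0xDFDA.
Stored little-endian, the bytes at ascending addresses are DA DF.
Read back as big-endian, the last byte is least significant, giving 0xDADF.

0xDADF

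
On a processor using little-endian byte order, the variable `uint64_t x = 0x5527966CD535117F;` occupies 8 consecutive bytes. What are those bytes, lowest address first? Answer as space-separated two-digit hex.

Split into bytes (most-significant first): 55 27 96 6C D5 35 11 7F.
Little-endian stores the least-significant byte at the lowest address.
So at ascending addresses the bytes are 7F 11 35 D5 6C 96 27 55.

7F 11 35 D5 6C 96 27 55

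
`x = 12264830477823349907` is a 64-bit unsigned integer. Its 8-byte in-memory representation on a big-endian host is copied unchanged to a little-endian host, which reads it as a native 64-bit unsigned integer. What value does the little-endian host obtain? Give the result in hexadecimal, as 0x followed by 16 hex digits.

12264830477823349907 in 64-bit hexadecimal is 0xAA356E56750B9493.
Stored big-endian, the bytes at ascending addresses are AA 35 6E 56 75 0B 94 93.
Read back as little-endian, the first byte is least significant, giving 0x93940B75566E35AA.

0x93940B75566E35AA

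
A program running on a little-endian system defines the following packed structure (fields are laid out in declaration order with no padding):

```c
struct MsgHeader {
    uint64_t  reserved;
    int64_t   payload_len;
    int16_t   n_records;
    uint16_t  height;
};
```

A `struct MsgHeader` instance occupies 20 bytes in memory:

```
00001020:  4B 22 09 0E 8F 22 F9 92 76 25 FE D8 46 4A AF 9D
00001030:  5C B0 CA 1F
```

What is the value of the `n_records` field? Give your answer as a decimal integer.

`n_records` follows `reserved` (8 B), `payload_len` (8 B), so it starts at offset 8 + 8 = 16 and occupies 2 bytes.
Bytes at offsets 16..17: 5C B0.
Little-endian stores the least-significant byte at the lowest address.
Reassemble most-significant byte first: B0 5C → 0xB05C.
Top bit is set, so as a signed 16-bit value this is 0xB05C − 2^16 = -20388.

-20388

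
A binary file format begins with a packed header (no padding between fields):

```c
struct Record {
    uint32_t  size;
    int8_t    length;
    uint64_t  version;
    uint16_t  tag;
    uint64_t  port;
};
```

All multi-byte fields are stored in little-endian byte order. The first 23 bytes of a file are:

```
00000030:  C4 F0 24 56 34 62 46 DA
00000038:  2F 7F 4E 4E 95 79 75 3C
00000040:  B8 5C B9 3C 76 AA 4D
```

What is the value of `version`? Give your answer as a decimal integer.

`version` follows `size` (4 B), `length` (1 B), so it starts at offset 4 + 1 = 5 and occupies 8 bytes.
Bytes at offsets 5..12: 62 46 DA 2F 7F 4E 4E 95.
Little-endian: lowest address holds the least-significant byte.
Reassemble most-significant byte first: 95 4E 4E 7F 2F DA 46 62 → 0x954E4E7F2FDA4662.
0x954E4E7F2FDA4662 = 10758622868005340770.

10758622868005340770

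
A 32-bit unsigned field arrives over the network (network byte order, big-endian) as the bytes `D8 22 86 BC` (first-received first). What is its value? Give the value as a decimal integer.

In big-endian order the high byte comes first in memory.
The bytes are already most-significant first: 0xD82286BC.
0xD82286BC = 3626141372.

3626141372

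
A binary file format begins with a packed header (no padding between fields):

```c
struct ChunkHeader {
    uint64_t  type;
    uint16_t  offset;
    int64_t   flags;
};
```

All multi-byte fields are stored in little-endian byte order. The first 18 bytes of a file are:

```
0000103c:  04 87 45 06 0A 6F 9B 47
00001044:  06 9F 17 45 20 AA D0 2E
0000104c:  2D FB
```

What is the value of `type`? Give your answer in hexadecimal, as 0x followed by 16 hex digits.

`type` is the first field, at byte offset 0, occupying 8 bytes.
Bytes at offsets 0..7: 04 87 45 06 0A 6F 9B 47.
Little-endian: lowest address holds the least-significant byte.
Reassemble most-significant byte first: 47 9B 6F 0A 06 45 87 04 → 0x479B6F0A06458704.

0x479B6F0A06458704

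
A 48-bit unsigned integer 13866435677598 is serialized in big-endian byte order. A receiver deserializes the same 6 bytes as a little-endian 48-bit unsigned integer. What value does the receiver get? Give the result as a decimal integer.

173782858177548

13866435677598 in 48-bit hexadecimal is 0x0C9C87F90D9E.
Stored big-endian, the bytes at ascending addresses are 0C 9C 87 F9 0D 9E.
Read back as little-endian, the first byte is least significant, giving 0x9E0DF9879C0C.
0x9E0DF9879C0C = 173782858177548.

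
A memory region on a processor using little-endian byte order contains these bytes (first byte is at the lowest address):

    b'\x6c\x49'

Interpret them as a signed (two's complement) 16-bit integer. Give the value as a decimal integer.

18796

In little-endian order the low byte comes first in memory.
Reassemble most-significant byte first: 49 6C → 0x496C.
0x496C = 18796.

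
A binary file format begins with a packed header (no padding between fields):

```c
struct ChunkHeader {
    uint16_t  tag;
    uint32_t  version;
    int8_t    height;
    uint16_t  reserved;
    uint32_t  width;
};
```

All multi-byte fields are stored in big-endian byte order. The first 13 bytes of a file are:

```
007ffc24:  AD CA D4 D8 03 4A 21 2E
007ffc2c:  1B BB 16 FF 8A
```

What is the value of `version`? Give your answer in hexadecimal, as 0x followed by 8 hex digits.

`version` follows `tag` (2 bytes), so it starts at byte offset 2 and occupies 4 bytes.
Bytes at offsets 2..5: D4 D8 03 4A.
Big-endian: lowest address holds the most-significant byte.
The bytes are already most-significant first: 0xD4D8034A.

0xD4D8034A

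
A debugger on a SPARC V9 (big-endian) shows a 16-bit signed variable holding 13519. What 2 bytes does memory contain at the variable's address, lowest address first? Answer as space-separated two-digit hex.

34 CF

13519 in hexadecimal, padded to 16 bits, is 0x34CF.
Split into bytes (most-significant first): 34 CF.
Big-endian stores the most-significant byte at the lowest address.
So the memory order matches the most-significant-first order: 34 CF.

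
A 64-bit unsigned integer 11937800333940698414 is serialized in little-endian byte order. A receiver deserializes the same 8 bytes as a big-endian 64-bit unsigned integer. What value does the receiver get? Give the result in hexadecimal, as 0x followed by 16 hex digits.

11937800333940698414 in 64-bit hexadecimal is 0xA5AB962790132D2E.
Stored little-endian, the bytes at ascending addresses are 2E 2D 13 90 27 96 AB A5.
Read back as big-endian, the last byte is least significant, giving 0x2E2D13902796ABA5.

0x2E2D13902796ABA5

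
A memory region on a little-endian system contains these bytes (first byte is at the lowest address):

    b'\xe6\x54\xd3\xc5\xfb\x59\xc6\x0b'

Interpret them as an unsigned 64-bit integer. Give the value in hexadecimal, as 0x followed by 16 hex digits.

0x0BC659FBC5D354E6

Little-endian: lowest address holds the least-significant byte.
Reassemble most-significant byte first: 0B C6 59 FB C5 D3 54 E6 → 0x0BC659FBC5D354E6.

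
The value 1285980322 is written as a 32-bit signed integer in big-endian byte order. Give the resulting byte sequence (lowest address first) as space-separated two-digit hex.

4C A6 80 A2

1285980322 in hexadecimal, padded to 32 bits, is 0x4CA680A2.
Split into bytes (most-significant first): 4C A6 80 A2.
Big-endian stores the most-significant byte at the lowest address.
So the memory order matches the most-significant-first order: 4C A6 80 A2.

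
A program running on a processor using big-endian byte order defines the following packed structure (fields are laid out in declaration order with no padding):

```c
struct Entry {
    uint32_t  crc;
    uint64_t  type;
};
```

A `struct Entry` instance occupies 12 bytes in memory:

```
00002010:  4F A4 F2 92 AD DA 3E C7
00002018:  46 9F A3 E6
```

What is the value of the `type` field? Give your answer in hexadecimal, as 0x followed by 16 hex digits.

0xADDA3EC7469FA3E6

`type` follows `crc` (4 bytes), so it starts at byte offset 4 and occupies 8 bytes.
Bytes at offsets 4..11: AD DA 3E C7 46 9F A3 E6.
Big-endian: lowest address holds the most-significant byte.
The bytes are already most-significant first: 0xADDA3EC7469FA3E6.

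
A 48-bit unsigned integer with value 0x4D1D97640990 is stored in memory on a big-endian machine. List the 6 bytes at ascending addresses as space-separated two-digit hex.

Split into bytes (most-significant first): 4D 1D 97 64 09 90.
Big-endian: lowest address holds the most-significant byte.
So the memory order matches the most-significant-first order: 4D 1D 97 64 09 90.

4D 1D 97 64 09 90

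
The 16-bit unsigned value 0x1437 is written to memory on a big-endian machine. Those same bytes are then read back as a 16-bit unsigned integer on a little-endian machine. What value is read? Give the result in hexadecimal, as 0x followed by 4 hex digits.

0x3714

Stored big-endian, the bytes at ascending addresses are 14 37.
Read back as little-endian, the first byte is least significant, giving 0x3714.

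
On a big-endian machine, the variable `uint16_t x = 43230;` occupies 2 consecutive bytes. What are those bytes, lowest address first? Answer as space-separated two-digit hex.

43230 in hexadecimal, padded to 16 bits, is 0xA8DE.
Split into bytes (most-significant first): A8 DE.
In big-endian order the high byte comes first in memory.
So the memory order matches the most-significant-first order: A8 DE.

A8 DE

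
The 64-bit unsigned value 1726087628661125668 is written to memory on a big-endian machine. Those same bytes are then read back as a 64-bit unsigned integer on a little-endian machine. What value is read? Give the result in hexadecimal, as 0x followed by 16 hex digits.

0x24F28A958D4BF417

1726087628661125668 in 64-bit hexadecimal is 0x17F44B8D958AF224.
Stored big-endian, the bytes at ascending addresses are 17 F4 4B 8D 95 8A F2 24.
Read back as little-endian, the first byte is least significant, giving 0x24F28A958D4BF417.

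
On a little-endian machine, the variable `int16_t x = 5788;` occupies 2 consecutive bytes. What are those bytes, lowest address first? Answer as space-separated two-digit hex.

5788 in hexadecimal, padded to 16 bits, is 0x169C.
Split into bytes (most-significant first): 16 9C.
Little-endian: lowest address holds the least-significant byte.
So at ascending addresses the bytes are 9C 16.

9C 16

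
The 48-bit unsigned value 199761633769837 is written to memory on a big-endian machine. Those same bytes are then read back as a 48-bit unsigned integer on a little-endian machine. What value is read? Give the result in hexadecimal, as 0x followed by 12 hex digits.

0x6D7938A1AEB5

199761633769837 in 48-bit hexadecimal is 0xB5AEA138796D.
Stored big-endian, the bytes at ascending addresses are B5 AE A1 38 79 6D.
Read back as little-endian, the first byte is least significant, giving 0x6D7938A1AEB5.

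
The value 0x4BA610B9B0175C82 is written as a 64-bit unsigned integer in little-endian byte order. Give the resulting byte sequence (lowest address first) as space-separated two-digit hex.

Split into bytes (most-significant first): 4B A6 10 B9 B0 17 5C 82.
In little-endian order the low byte comes first in memory.
So at ascending addresses the bytes are 82 5C 17 B0 B9 10 A6 4B.

82 5C 17 B0 B9 10 A6 4B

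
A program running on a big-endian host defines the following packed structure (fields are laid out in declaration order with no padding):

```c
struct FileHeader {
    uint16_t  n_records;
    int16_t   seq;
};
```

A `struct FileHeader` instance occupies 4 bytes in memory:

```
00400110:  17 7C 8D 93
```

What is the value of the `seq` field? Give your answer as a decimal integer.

-29293

`seq` follows `n_records` (2 bytes), so it starts at byte offset 2 and occupies 2 bytes.
Bytes at offsets 2..3: 8D 93.
Big-endian: lowest address holds the most-significant byte.
The bytes are already most-significant first: 0x8D93.
Top bit is set, so as a signed 16-bit value this is 0x8D93 − 2^16 = -29293.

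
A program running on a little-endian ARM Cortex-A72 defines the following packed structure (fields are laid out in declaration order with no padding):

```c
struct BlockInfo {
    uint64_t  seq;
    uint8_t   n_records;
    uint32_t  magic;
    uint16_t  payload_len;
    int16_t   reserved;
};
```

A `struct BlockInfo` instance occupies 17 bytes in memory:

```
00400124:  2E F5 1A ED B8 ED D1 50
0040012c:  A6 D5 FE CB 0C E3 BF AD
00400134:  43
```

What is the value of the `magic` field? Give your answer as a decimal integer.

214695637

`magic` follows `seq` (8 B), `n_records` (1 B), so it starts at offset 8 + 1 = 9 and occupies 4 bytes.
Bytes at offsets 9..12: D5 FE CB 0C.
Little-endian stores the least-significant byte at the lowest address.
Reassemble most-significant byte first: 0C CB FE D5 → 0x0CCBFED5.
0x0CCBFED5 = 214695637.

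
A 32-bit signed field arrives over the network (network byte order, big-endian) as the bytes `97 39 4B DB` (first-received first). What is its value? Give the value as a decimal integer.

Big-endian: lowest address holds the most-significant byte.
The bytes are already most-significant first: 0x97394BDB.
Top bit is set, so as a signed 32-bit value this is 0x97394BDB − 2^32 = -1757852709.

-1757852709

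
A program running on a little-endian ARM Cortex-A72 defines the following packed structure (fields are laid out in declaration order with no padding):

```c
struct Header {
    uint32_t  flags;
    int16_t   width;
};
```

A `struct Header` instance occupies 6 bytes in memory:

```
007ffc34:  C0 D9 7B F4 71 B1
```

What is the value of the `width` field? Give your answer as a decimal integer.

-20111

`width` follows `flags` (4 bytes), so it starts at byte offset 4 and occupies 2 bytes.
Bytes at offsets 4..5: 71 B1.
In little-endian order the low byte comes first in memory.
Reassemble most-significant byte first: B1 71 → 0xB171.
Top bit is set, so as a signed 16-bit value this is 0xB171 − 2^16 = -20111.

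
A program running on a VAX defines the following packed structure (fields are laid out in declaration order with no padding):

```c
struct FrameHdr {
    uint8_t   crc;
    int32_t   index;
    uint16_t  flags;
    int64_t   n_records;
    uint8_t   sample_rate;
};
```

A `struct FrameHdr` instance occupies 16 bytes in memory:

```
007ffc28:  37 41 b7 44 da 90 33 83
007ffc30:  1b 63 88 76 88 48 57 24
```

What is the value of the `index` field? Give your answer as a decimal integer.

`index` follows `crc` (1 byte), so it starts at byte offset 1 and occupies 4 bytes.
Bytes at offsets 1..4: 41 B7 44 DA.
Little-endian: lowest address holds the least-significant byte.
Reassemble most-significant byte first: DA 44 B7 41 → 0xDA44B741.
Top bit is set, so as a signed 32-bit value this is 0xDA44B741 − 2^32 = -633030847.

-633030847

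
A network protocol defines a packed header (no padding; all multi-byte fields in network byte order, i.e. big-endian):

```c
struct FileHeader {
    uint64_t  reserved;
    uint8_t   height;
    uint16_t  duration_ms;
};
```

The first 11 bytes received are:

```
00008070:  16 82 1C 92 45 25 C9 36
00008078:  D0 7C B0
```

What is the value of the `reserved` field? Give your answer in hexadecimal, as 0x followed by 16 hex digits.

`reserved` is the first field, at byte offset 0, occupying 8 bytes.
Bytes at offsets 0..7: 16 82 1C 92 45 25 C9 36.
Big-endian: lowest address holds the most-significant byte.
The bytes are already most-significant first: 0x16821C924525C936.

0x16821C924525C936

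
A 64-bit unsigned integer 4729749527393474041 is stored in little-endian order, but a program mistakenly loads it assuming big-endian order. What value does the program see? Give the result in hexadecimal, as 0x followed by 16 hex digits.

0xF915DCC82272A341

4729749527393474041 in 64-bit hexadecimal is 0x41A37222C8DC15F9.
Stored little-endian, the bytes at ascending addresses are F9 15 DC C8 22 72 A3 41.
Read back as big-endian, the last byte is least significant, giving 0xF915DCC82272A341.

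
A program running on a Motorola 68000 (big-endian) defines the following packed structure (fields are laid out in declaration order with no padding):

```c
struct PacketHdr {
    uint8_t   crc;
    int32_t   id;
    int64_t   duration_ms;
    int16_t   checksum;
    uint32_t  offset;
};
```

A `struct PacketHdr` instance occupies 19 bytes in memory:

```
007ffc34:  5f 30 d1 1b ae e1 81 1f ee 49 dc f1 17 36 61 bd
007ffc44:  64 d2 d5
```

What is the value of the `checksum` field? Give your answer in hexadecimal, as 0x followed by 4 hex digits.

0x3661

`checksum` follows `crc` (1 B), `id` (4 B), `duration_ms` (8 B), so it starts at offset 1 + 4 + 8 = 13 and occupies 2 bytes.
Bytes at offsets 13..14: 36 61.
Big-endian: lowest address holds the most-significant byte.
The bytes are already most-significant first: 0x3661.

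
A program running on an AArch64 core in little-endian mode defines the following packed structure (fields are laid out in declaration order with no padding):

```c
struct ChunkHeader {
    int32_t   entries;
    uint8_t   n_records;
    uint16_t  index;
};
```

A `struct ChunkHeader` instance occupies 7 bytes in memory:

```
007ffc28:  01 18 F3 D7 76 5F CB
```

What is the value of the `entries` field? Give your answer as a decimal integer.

-671934463

`entries` is the first field, at byte offset 0, occupying 4 bytes.
Bytes at offsets 0..3: 01 18 F3 D7.
In little-endian order the low byte comes first in memory.
Reassemble most-significant byte first: D7 F3 18 01 → 0xD7F31801.
Top bit is set, so as a signed 32-bit value this is 0xD7F31801 − 2^32 = -671934463.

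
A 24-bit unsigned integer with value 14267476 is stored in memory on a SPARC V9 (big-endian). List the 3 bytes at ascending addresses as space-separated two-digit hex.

14267476 in hexadecimal, padded to 24 bits, is 0xD9B454.
Split into bytes (most-significant first): D9 B4 54.
Big-endian stores the most-significant byte at the lowest address.
So the memory order matches the most-significant-first order: D9 B4 54.

D9 B4 54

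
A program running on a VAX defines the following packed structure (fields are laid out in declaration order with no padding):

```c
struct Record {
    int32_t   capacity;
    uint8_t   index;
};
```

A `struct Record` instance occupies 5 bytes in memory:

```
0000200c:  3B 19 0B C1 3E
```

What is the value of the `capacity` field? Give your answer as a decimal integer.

`capacity` is the first field, at byte offset 0, occupying 4 bytes.
Bytes at offsets 0..3: 3B 19 0B C1.
Little-endian stores the least-significant byte at the lowest address.
Reassemble most-significant byte first: C1 0B 19 3B → 0xC10B193B.
Top bit is set, so as a signed 32-bit value this is 0xC10B193B − 2^32 = -1056237253.

-1056237253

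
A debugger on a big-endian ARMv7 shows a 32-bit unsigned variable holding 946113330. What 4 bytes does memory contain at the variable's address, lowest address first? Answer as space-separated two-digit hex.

38 64 8B 32

946113330 in hexadecimal, padded to 32 bits, is 0x38648B32.
Split into bytes (most-significant first): 38 64 8B 32.
In big-endian order the high byte comes first in memory.
So the memory order matches the most-significant-first order: 38 64 8B 32.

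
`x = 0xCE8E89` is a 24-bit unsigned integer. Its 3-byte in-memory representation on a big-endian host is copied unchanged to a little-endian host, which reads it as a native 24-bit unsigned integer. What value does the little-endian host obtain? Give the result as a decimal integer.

Stored big-endian, the bytes at ascending addresses are CE 8E 89.
Read back as little-endian, the first byte is least significant, giving 0x898ECE.
0x898ECE = 9014990.

9014990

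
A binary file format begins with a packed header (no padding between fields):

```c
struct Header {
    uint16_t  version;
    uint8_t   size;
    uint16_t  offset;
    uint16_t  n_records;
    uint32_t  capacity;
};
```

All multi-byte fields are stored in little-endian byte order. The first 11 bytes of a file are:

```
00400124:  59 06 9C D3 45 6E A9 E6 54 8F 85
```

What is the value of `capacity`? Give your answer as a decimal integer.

2240763110

`capacity` follows `version` (2 B), `size` (1 B), `offset` (2 B), `n_records` (2 B), so it starts at offset 2 + 1 + 2 + 2 = 7 and occupies 4 bytes.
Bytes at offsets 7..10: E6 54 8F 85.
In little-endian order the low byte comes first in memory.
Reassemble most-significant byte first: 85 8F 54 E6 → 0x858F54E6.
0x858F54E6 = 2240763110.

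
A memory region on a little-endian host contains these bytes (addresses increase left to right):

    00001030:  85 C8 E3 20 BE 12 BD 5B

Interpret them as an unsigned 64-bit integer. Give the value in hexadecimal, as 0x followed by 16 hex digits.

0x5BBD12BE20E3C885

Little-endian stores the least-significant byte at the lowest address.
Reassemble most-significant byte first: 5B BD 12 BE 20 E3 C8 85 → 0x5BBD12BE20E3C885.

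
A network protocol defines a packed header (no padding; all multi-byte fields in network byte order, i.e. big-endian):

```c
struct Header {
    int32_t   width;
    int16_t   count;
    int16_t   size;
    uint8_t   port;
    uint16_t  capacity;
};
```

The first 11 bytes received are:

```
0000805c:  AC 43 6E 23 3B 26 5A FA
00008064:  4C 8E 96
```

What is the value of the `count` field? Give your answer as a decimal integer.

`count` follows `width` (4 bytes), so it starts at byte offset 4 and occupies 2 bytes.
Bytes at offsets 4..5: 3B 26.
In big-endian order the high byte comes first in memory.
The bytes are already most-significant first: 0x3B26.
0x3B26 = 15142.

15142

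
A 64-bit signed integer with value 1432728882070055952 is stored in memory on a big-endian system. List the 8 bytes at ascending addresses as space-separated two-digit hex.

13 E2 13 53 CB 3A 6C 10

1432728882070055952 in hexadecimal, padded to 64 bits, is 0x13E21353CB3A6C10.
Split into bytes (most-significant first): 13 E2 13 53 CB 3A 6C 10.
Big-endian: lowest address holds the most-significant byte.
So the memory order matches the most-significant-first order: 13 E2 13 53 CB 3A 6C 10.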